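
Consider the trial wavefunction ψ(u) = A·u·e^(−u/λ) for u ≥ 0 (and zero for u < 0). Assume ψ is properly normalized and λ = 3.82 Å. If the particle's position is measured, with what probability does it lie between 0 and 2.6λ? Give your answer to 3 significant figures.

|ψ|² is the probability density, so P = ∫_{0}^{2.6λ} |ψ|² du.
The normalization integral ∫|ψ|²du over the whole domain equals λ^3/4·A², and A² cancels in the ratio.
Substituting t = u/λ, A² and the length scale cancel in the ratio: P = ∫_{0}^{2.6} t^2·e^(-2·t) dt / ∫_{0}^{∞} t^2·e^(-2·t) dt.
Using ∫ t^2·e^(-2·t) dt = -(2·t^2 + 2·t + 1)·e^(-2·t)/4, the numerator is 1/4 - 493·e^(-26/5)/100 and the denominator is 1/4.
Taking the ratio, P = 0.8912.

P ≈ 0.891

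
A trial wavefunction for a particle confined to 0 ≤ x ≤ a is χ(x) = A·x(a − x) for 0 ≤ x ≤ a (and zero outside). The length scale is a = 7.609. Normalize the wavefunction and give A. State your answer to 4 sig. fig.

A ≈ 0.03430

The normalization condition is ∫|χ|² dx = 1 from 0 to a.
∫|χ|² dx = A²·(a^5/30).
Plugging in a = 7.609 yields A = 0.034296.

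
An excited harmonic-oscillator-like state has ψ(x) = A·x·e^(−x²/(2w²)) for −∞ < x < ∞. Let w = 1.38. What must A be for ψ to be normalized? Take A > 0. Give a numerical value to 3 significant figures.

Require ∫ |ψ|² dx = 1 over the whole domain.
Carrying out the integral gives A² · √(π)·w^3/2.
So A² = (√(π)·w^3/2)^(−1).
With w = 1.38: A² = 0.4294 and A = 0.6553.

A ≈ 0.655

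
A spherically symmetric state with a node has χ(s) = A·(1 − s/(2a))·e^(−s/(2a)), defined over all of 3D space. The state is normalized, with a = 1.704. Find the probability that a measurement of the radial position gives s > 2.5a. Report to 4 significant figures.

With dV = 4πs²ds, the probability is ∫|χ|² dV over s > 2.5a.
A² is fixed by ∫₀^∞ 4πs²|χ|² ds = 1, i.e. A² = (8·π·a^3)^(−1).
In terms of u = s/a (A², 4π and the length scale all cancel between numerator and denominator), P = [∫_{2.5}^{∞} u^2·(1 - u/2)^2·e^(-u) du] / [∫_{0}^{∞} u^2·(1 - u/2)^2·e^(-u) du].
An antiderivative of u^2·(1 - u/2)^2·e^(-u) is -(u^4/4 + u^2 + 2·u + 2)·e^(-u); evaluating from 2.5 to ∞ gives 1473·e^(-5/2)/64, while the full integral is 2.
Taking the ratio yields P = 0.94462.

P ≈ 0.9446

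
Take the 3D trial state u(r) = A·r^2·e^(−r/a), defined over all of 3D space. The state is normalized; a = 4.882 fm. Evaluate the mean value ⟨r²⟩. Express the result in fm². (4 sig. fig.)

⟨r^2⟩ ≈ 333.7 fm^2

By definition ⟨r²⟩ = ∫ r^2 |u(r)|² 4πr² dr.
Evaluating both integrals, ⟨r²⟩ = 14·a^2.
With a = 4.882, ⟨r^2⟩ = 333.67.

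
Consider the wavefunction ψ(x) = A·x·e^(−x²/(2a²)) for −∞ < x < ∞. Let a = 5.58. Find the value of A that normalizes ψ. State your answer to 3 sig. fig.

We need A² ∫|f|² dx = 1, taking the integral from −∞ to ∞.
With ∫_{−∞}^{∞} x^(2m) e^(−αx²) dx = (2m−1)!!·√π / (2^m α^(m+1/2)), the integral (without the A² prefactor) comes out to √(π)·a^3/2.
With a = 5.58: A² = 0.006495 and A = 0.08059.

A ≈ 0.0806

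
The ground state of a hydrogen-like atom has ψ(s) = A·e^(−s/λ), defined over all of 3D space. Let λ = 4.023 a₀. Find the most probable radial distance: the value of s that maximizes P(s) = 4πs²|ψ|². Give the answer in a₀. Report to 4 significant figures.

s ≈ 4.023 a₀

Differentiate P(s) = 4πs²|ψ|² with respect to s and set to zero.
Solving yields s = λ.
With λ = 4.023, the most probable radial distance is 4.0230 a₀.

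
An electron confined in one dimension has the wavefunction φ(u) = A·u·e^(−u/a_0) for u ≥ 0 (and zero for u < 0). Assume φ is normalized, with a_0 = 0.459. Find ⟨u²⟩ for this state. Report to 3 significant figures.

By definition ⟨u²⟩ = ∫ u^2 |φ(u)|² du.
The ratio of the moment integral to the normalization integral gives ⟨u²⟩ = 3·a_0^2.
Putting a_0 = 0.459 gives 0.6320.

⟨u^2⟩ ≈ 0.632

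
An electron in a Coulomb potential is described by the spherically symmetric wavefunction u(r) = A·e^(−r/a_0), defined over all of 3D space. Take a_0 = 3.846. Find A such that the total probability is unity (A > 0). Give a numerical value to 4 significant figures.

Normalization requires ∫|u|² 4πr² dr = 1, integrated from 0 to ∞.
Carrying out the integral gives A² · π·a_0^3.
Hence A² = 1/[π·a_0^3].
With a_0 = 3.846: A² = 0.0055953 and A = 0.074802.

A ≈ 0.07480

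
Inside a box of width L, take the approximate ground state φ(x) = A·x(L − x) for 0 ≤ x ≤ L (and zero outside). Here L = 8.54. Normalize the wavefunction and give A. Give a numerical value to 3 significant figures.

A ≈ 0.0257

The normalization condition is ∫|φ|² dx = 1 from 0 to L.
The integral (without the A² prefactor) comes out to L^5/30.
So A² = (L^5/30)^(−1).
With L = 8.54: A² = 0.0006604 and A = 0.02570.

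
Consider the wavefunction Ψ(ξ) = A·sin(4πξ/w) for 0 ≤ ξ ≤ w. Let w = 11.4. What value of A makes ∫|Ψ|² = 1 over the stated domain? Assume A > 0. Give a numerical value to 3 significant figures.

A ≈ 0.419

Require ∫ |Ψ|² dξ = 1 over the whole domain.
Using sin²θ = (1 − cos 2θ)/2, with Ψ = A·sin(4πξ/w), the integral evaluates to A²·[w/2].
Setting this equal to 1 gives A² = 1/(w/2).
Substituting w = 11.4 gives A² = 0.1754, so A = 0.4189.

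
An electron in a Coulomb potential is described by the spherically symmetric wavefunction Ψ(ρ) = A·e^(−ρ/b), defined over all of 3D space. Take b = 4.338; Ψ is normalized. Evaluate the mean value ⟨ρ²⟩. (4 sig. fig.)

By definition ⟨ρ²⟩ = ∫ ρ^2 |Ψ(ρ)|² 4πρ² dρ.
Using ∫₀^∞ ρⁿ e^(−αρ) dρ = n!/αⁿ⁺¹, evaluating both integrals, ⟨ρ²⟩ = 3·b^2.
Putting b = 4.338 gives 56.455.

⟨ρ^2⟩ ≈ 56.45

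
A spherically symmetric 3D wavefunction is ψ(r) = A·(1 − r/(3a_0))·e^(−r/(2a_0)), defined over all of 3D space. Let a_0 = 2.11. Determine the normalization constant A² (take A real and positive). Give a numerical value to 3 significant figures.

The normalization condition is ∫|ψ|² 4πr² dr = 1 from 0 to ∞.
The angular integral contributes 4π, leaving ∫₀^∞ r²|ψ|² dr.
Recall ∫₀^∞ r^m e^(−r/β) dr = m!·β^(m+1), carrying out the integral gives A² · 8·π·a_0^3/3.
Hence A² = 1/[8·π·a_0^3/3].
Plugging in a_0 = 2.11 yields A = 0.1127.

A^2 ≈ 0.0127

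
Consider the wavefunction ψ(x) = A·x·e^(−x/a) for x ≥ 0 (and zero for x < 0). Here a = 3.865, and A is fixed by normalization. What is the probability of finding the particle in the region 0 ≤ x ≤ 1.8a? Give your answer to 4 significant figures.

P ≈ 0.6973

The probability is P = ∫ |ψ|² dx over [0, 1.8a].
With A² fixed by ∫|ψ|² = 1, i.e. A² = (a^3/4)^(−1), substitute and integrate.
Let u = x/a; then A² and the length scale cancel, so P = ∫_{0}^{1.8} u^2·e^(-2·u) du ÷ ∫_{0}^{∞} u^2·e^(-2·u) du.
With ∫ u^2·e^(-2·u) du = -(2·u^2 + 2·u + 1)·e^(-2·u)/4 + C, the region integral is 1/4 - 277·e^(-18/5)/100 and the full one is 1/4.
This works out to P = 0.69725.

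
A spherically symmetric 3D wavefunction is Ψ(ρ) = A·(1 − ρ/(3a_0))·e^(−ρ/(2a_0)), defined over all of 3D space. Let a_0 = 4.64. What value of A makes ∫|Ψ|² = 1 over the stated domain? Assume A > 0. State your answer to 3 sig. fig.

Normalization requires ∫|Ψ|² 4πρ² dρ = 1, integrated from 0 to ∞.
With Ψ = A·(1 − ρ/(3a_0))·e^(−ρ/(2a_0)), the integral evaluates to A²·[8·π·a_0^3/3].
Setting this equal to 1 gives A² = 1/(8·π·a_0^3/3).
Plugging in a_0 = 4.64 yields A = 0.03457.

A ≈ 0.0346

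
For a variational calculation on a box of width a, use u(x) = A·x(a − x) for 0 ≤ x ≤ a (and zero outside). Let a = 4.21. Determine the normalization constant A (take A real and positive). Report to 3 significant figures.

A ≈ 0.151

Require ∫ |u|² dx = 1 over the whole domain.
Expanding the polynomial and integrating term by term, with u = A·x(a − x), the integral evaluates to A²·[a^5/30].
So A² = (a^5/30)^(−1).
Plugging in a = 4.21 yields A = 0.1506.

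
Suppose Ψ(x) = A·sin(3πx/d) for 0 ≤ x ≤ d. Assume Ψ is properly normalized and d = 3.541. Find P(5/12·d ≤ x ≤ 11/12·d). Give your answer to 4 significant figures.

P = ∫_{5/12·d}^{11/12·d} |Ψ(x)|² dx.
Since A² = 1/(d/2), this is the region integral divided by the full normalization integral.
Let u = x/d; then A² and the length scale cancel, so P = ∫_{5/12}^{11/12} sin(3·π·u)^2 du ÷ ∫_{0}^{1} sin(3·π·u)^2 du.
Using ∫ sin(3·π·u)^2 du = u/2 - sin(6·π·u)/(12·π), the numerator is 1/(6·π) + 1/4 and the denominator is 1/2.
Taking the ratio, P = (2 + 3·π)/(6·π).

P ≈ 0.6061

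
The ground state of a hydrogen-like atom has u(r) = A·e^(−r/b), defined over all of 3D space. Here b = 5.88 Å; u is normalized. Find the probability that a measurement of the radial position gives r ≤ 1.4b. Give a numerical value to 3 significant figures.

P ≈ 0.531

Integrate the radial probability density 4πr²|u|² over r ≤ 1.4b.
A² is fixed by ∫₀^∞ 4πr²|u|² dr = 1, i.e. A² = (π·b^3)^(−1).
Let t = r/b; then A², 4π and the length scale all cancel, so P = ∫_{0}^{1.4} t^2·e^(-2·t) dt ÷ ∫_{0}^{∞} t^2·e^(-2·t) dt.
An antiderivative of t^2·e^(-2·t) is -(2·t^2 + 2·t + 1)·e^(-2·t)/4; evaluating from 0 to 1.4 gives 1/4 - 193·e^(-14/5)/100, while the full integral is 1/4.
The region integral divided by the full integral gives P = 0.5305.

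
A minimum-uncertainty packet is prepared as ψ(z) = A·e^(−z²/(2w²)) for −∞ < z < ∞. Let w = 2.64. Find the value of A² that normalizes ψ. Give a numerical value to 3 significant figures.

Require ∫ |ψ|² dz = 1 over the whole domain.
With ψ = A·e^(−z²/(2w²)), the integral evaluates to A²·[√(π)·w].
So A² = (√(π)·w)^(−1).
Plugging in w = 2.64 yields A = 0.4623.

A^2 ≈ 0.214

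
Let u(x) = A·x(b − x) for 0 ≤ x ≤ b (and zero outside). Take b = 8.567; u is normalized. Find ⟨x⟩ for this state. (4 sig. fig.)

By definition ⟨x⟩ = ∫ x |u(x)|² dx.
The ratio of the moment integral to the normalization integral gives ⟨x⟩ = b/2.
With b = 8.567, ⟨x⟩ = 4.2835.

⟨x⟩ ≈ 4.284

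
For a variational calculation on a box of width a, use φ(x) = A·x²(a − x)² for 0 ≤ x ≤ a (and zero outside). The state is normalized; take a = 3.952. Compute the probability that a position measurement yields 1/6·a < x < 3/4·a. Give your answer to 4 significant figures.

P ≈ 0.9421

The probability is P = ∫ |φ|² dx over [1/6·a, 3/4·a].
Since A² = 1/(a^9/630), this is the region integral divided by the full normalization integral.
Substituting u = x/a, A² and the length scale cancel in the ratio: P = ∫_{1/6}^{3/4} u^4·(1 - u)^4 du / ∫_{0}^{1} u^4·(1 - u)^4 du.
An antiderivative of u^4·(1 - u)^4 is u^5·(70·u^4 - 315·u^3 + 540·u^2 - 420·u + 126)/630; evaluating from 1/6 to 3/4 gives ≈ 0.00149543, while the full integral is 1/630.
Evaluating gives P = 0.94212.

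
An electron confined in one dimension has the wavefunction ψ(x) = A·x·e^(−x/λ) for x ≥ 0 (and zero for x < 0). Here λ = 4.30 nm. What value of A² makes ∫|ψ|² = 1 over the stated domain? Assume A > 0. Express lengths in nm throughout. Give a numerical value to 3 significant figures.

A^2 ≈ 0.0503 nm^(-3)

We need A² ∫|f|² dx = 1, taking the integral from 0 to ∞.
The integral (without the A² prefactor) comes out to λ^3/4.
Plugging in λ = 4.30 yields A = 0.2243.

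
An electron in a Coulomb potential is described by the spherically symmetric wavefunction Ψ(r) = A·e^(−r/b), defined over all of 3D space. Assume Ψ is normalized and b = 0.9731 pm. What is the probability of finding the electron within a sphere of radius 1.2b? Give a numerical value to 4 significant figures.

Integrate the radial probability density 4πr²|Ψ|² over r ≤ 1.2b.
Normalization gives A² = 1/(π·b^3).
In terms of u = r/b (A², 4π and the length scale all cancel between numerator and denominator), P = [∫_{0}^{1.2} u^2·e^(-2·u) du] / [∫_{0}^{∞} u^2·e^(-2·u) du].
An antiderivative of u^2·e^(-2·u) is -(2·u^2 + 2·u + 1)·e^(-2·u)/4; evaluating from 0 to 1.2 gives 1/4 - 157·e^(-12/5)/100, while the full integral is 1/4.
Taking the ratio yields P = 0.43029.

P ≈ 0.4303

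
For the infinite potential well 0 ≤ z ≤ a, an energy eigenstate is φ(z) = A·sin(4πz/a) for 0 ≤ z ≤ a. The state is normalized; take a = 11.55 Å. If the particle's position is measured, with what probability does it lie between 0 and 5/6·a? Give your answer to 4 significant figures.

P ≈ 0.7989

The probability is P = ∫ |φ|² dz over [0, 5/6·a].
The normalization integral ∫|φ|²dz over the whole domain equals a/2·A², and A² cancels in the ratio.
In terms of u = z/a (A² and the length scale cancel between numerator and denominator), P = [∫_{0}^{5/6} sin(4·π·u)^2 du] / [∫_{0}^{1} sin(4·π·u)^2 du].
An antiderivative of sin(4·π·u)^2 is u/2 - sin(4·π·u)·cos(4·π·u)/(8·π); evaluating from 0 to 5/6 gives -√(3)/(32·π) + 5/12, while the full integral is 1/2.
Taking the ratio, P = -√(3)/(16·π) + 5/6.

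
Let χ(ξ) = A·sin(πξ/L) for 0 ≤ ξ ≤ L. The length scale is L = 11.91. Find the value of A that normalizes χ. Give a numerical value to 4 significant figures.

We need A² ∫|f|² dξ = 1, taking the integral from 0 to L.
Carrying out the integral gives A² · L/2.
Plugging in L = 11.91 yields A = 0.40979.

A ≈ 0.4098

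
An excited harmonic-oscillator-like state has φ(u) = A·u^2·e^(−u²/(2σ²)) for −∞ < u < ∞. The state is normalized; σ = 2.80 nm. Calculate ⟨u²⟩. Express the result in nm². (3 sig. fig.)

⟨u²⟩ = ∫ u^2 |φ|² du over the full domain.
The ratio of the moment integral to the normalization integral gives ⟨u²⟩ = 5·σ^2/2.
Putting σ = 2.80 gives 19.60.

⟨u^2⟩ ≈ 19.6 nm^2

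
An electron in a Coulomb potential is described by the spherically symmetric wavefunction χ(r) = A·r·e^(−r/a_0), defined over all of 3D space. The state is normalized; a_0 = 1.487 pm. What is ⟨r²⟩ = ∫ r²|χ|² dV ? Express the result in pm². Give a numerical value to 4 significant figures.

⟨r^2⟩ ≈ 16.58 pm^2

⟨r²⟩ = ∫ r^2 |χ|² 4πr² dr over the full domain.
Since the A² factors cancel between numerator and denominator, ⟨r²⟩ = 15·a_0^2/2.
Putting a_0 = 1.487 gives 16.584.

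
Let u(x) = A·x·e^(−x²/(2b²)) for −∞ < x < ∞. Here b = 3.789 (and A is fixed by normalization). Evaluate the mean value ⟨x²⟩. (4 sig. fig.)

By definition ⟨x²⟩ = ∫ x^2 |u(x)|² dx.
Using the Gaussian integral ∫_{−∞}^{∞} e^(−αx²) dx = √(π/α), evaluating both integrals, ⟨x²⟩ = 3·b^2/2.
With b = 3.789, ⟨x^2⟩ = 21.535.

⟨x^2⟩ ≈ 21.53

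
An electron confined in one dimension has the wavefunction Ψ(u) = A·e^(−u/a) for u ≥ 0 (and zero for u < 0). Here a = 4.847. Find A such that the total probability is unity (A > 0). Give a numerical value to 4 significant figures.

A ≈ 0.6424

Require ∫ |Ψ|² du = 1 over the whole domain.
With Ψ = A·e^(−u/a), the integral evaluates to A²·[a/2].
Setting this equal to 1 gives A² = 1/(a/2).
Substituting a = 4.847 gives A² = 0.41263, so A = 0.64236.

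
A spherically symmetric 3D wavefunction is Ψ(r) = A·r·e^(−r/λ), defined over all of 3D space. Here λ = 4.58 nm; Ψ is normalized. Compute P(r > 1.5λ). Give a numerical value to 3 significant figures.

With dV = 4πr²dr, the probability is ∫|Ψ|² dV over r > 1.5λ.
A² is fixed by ∫₀^∞ 4πr²|Ψ|² dr = 1, i.e. A² = (3·π·λ^5)^(−1).
In terms of u = r/λ (A², 4π and the length scale all cancel between numerator and denominator), P = [∫_{1.5}^{∞} u^4·e^(-2·u) du] / [∫_{0}^{∞} u^4·e^(-2·u) du].
Using ∫ u^4·e^(-2·u) du = -(u^4/2 + u^3 + 3·u^2/2 + 3·u/2 + 3/4)·e^(-2·u), the numerator is 393·e^(-3)/32 and the denominator is 3/4.
This evaluates to P = 0.8153.

P ≈ 0.815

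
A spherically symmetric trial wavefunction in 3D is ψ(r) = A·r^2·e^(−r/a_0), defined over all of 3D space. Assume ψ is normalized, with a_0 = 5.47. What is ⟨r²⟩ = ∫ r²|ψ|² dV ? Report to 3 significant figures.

⟨r^2⟩ ≈ 419

⟨r²⟩ = ∫ r^2 |ψ|² 4πr² dr over the full domain.
Evaluating both integrals, ⟨r²⟩ = 14·a_0^2.
With a_0 = 5.47, ⟨r^2⟩ = 418.9.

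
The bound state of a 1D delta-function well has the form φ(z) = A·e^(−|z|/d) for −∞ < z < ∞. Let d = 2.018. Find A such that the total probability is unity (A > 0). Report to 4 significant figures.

Normalization requires ∫|φ|² dz = 1, integrated from −∞ to ∞.
∫|φ|² dz = A²·(d).
Setting this equal to 1 gives A² = 1/(d).
With d = 2.018: A² = 0.49554 and A = 0.70395.

A ≈ 0.7039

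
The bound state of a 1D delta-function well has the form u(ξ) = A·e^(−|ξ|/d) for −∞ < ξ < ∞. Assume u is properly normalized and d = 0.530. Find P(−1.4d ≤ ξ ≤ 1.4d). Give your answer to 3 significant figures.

P = ∫_{−1.4d}^{1.4d} |u(ξ)|² dξ.
The normalization integral ∫|u|²dξ over the whole domain equals d·A², and A² cancels in the ratio.
By symmetry take twice the ξ ≥ 0 contribution in numerator and denominator; the 2's cancel. Let t = ξ/d; then A² and the length scale cancel, so P = ∫_{0}^{1.4} e^(-2·t) dt ÷ ∫_{0}^{∞} e^(-2·t) dt.
Using ∫ e^(-2·t) dt = -e^(-2·t)/2, the numerator is 1/2 - e^(-14/5)/2 and the denominator is 1/2.
Evaluating gives P = 0.9392.

P ≈ 0.939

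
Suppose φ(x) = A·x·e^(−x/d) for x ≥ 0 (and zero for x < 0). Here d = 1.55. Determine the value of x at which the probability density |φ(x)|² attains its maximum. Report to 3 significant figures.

Set d/dx [|φ(x)|²] = 0 and solve for x > 0.
This gives x = d.
With d = 1.55, the most probable position is 1.550.

x ≈ 1.55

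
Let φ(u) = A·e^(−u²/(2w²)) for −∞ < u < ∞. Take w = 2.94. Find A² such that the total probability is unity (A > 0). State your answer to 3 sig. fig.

A^2 ≈ 0.192

Normalization requires ∫|φ|² du = 1, integrated from −∞ to ∞.
With φ = A·e^(−u²/(2w²)), the integral evaluates to A²·[√(π)·w].
So A² = (√(π)·w)^(−1).
Plugging in w = 2.94 yields A = 0.4381.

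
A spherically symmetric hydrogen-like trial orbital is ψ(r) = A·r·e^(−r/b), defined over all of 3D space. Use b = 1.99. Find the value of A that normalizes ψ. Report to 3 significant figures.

A ≈ 0.0583

Normalization requires ∫|ψ|² 4πr² dr = 1, integrated from 0 to ∞.
The angular integral contributes 4π, leaving ∫₀^∞ r²|ψ|² dr.
Using ∫₀^∞ rⁿ e^(−αr) dr = n!/αⁿ⁺¹, with ψ = A·r·e^(−r/b), the integral evaluates to A²·[3·π·b^5].
Hence A² = 1/[3·π·b^5].
With b = 1.99: A² = 0.003400 and A = 0.05831.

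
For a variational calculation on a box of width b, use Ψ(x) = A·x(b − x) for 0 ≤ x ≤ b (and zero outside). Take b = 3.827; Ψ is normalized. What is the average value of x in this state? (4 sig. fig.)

⟨x⟩ = ∫ x |Ψ|² dx over the full domain.
Expanding the polynomial and integrating term by term, since the A² factors cancel between numerator and denominator, ⟨x⟩ = b/2.
Putting b = 3.827 gives 1.9135.

⟨x⟩ ≈ 1.914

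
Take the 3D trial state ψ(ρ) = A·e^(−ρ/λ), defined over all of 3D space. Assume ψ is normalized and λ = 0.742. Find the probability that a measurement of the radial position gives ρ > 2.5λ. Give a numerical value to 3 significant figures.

P ≈ 0.125

With dV = 4πρ²dρ, the probability is ∫|ψ|² dV over ρ > 2.5λ.
The full normalization integral is A²·[π·λ^3] = 1, fixing A².
In terms of u = ρ/λ (A², 4π and the length scale all cancel between numerator and denominator), P = [∫_{2.5}^{∞} u^2·e^(-2·u) du] / [∫_{0}^{∞} u^2·e^(-2·u) du].
Using ∫ u^2·e^(-2·u) du = -(2·u^2 + 2·u + 1)·e^(-2·u)/4, the numerator is 37·e^(-5)/8 and the denominator is 1/4.
The region integral divided by the full integral gives P = 0.1247.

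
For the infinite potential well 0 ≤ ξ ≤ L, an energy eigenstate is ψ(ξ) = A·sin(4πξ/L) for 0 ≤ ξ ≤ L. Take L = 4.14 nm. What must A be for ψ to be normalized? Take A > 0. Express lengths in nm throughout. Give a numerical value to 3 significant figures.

A ≈ 0.695 nm^(-1/2)

Require ∫ |ψ|² dξ = 1 over the whole domain.
Using sin²θ = (1 − cos 2θ)/2, with ψ = A·sin(4πξ/L), the integral evaluates to A²·[L/2].
Setting this equal to 1 gives A² = 1/(L/2).
Substituting L = 4.14 gives A² = 0.4831, so A = 0.6950.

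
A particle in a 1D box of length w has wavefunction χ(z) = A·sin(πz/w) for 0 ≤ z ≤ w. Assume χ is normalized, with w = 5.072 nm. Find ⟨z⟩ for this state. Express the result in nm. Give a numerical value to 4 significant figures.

The expectation value is the |χ|²-weighted average of z: ∫ z|χ|² dz.
Using sin²θ = (1 − cos 2θ)/2, the ratio of the moment integral to the normalization integral gives ⟨z⟩ = w/2.
Putting w = 5.072 gives 2.5360.

⟨z⟩ ≈ 2.536 nm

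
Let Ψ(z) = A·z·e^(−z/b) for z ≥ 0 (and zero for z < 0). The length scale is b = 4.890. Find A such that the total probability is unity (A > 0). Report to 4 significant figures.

We need A² ∫|f|² dz = 1, taking the integral from 0 to ∞.
∫|Ψ|² dz = A²·(b^3/4).
Setting this equal to 1 gives A² = 1/(b^3/4).
Substituting b = 4.890 gives A² = 0.034208, so A = 0.18496.

A ≈ 0.1850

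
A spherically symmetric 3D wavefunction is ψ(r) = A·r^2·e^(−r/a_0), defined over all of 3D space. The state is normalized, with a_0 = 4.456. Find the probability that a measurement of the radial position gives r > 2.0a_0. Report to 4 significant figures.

With dV = 4πr²dr, the probability is ∫|ψ|² dV over r > 2.0a_0.
Normalization gives A² = 1/(45·π·a_0^7/2).
Substituting u = r/a_0, A², 4π and the length scale all cancel in the ratio: P = ∫_{2.0}^{∞} u^6·e^(-2·u) du / ∫_{0}^{∞} u^6·e^(-2·u) du.
With ∫ u^6·e^(-2·u) du = -(4·u^6 + 12·u^5 + 30·u^4 + 60·u^3 + 90·u^2 + 90·u + 45)·e^(-2·u)/8 + C, the region integral is 2185·e^(-4)/8 and the full one is 45/8.
The region integral divided by the full integral gives P = 0.88933.

P ≈ 0.8893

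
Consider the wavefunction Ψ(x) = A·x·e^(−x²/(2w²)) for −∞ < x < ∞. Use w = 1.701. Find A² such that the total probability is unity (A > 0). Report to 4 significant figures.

The normalization condition is ∫|Ψ|² dx = 1 from −∞ to ∞.
Using the Gaussian integral ∫_{−∞}^{∞} e^(−αx²) dx = √(π/α), the integral (without the A² prefactor) comes out to √(π)·w^3/2.
Setting this equal to 1 gives A² = 1/(√(π)·w^3/2).
With w = 1.701: A² = 0.22927 and A = 0.47882.

A^2 ≈ 0.2293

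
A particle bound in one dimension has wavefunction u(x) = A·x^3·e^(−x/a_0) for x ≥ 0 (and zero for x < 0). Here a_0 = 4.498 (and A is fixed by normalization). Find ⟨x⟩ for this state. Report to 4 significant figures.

⟨x⟩ = ∫ x |u|² dx over the full domain.
Evaluating both integrals, ⟨x⟩ = 7·a_0/2.
Putting a_0 = 4.498 gives 15.743.

⟨x⟩ ≈ 15.74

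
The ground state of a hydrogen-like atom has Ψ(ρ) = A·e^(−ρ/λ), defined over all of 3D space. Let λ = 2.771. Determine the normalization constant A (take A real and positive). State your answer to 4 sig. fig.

We need A² ∫|f|² 4πρ² dρ = 1, taking the integral from 0 to ∞.
In 3D with spherical symmetry the volume element is 4πρ² dρ.
With Ψ = A·e^(−ρ/λ), the integral evaluates to A²·[π·λ^3].
So A² = (π·λ^3)^(−1).
Plugging in λ = 2.771 yields A = 0.12231.

A ≈ 0.1223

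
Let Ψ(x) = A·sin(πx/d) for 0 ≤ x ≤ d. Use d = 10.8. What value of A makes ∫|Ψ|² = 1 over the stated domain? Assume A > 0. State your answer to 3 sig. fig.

A ≈ 0.430

Require ∫ |Ψ|² dx = 1 over the whole domain.
Using sin²θ = (1 − cos 2θ)/2, carrying out the integral gives A² · d/2.
Setting this equal to 1 gives A² = 1/(d/2).
With d = 10.8: A² = 0.1852 and A = 0.4303.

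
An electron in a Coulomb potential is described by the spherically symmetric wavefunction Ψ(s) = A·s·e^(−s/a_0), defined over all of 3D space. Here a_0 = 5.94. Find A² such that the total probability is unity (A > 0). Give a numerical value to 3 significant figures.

A^2 ≈ 0.0000143

Normalization requires ∫|Ψ|² 4πs² ds = 1, integrated from 0 to ∞.
(Spherical symmetry: dV = 4πs² ds.)
Recall ∫₀^∞ s^m e^(−s/β) ds = m!·β^(m+1), the integral (without the A² prefactor) comes out to 3·π·a_0^5.
Hence A² = 1/[3·π·a_0^5].
With a_0 = 5.94: A² = 0.00001435 and A = 0.003788.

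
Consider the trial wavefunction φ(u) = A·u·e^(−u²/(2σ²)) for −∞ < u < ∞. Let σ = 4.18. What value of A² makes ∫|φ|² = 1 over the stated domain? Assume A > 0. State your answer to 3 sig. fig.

The normalization condition is ∫|φ|² du = 1 from −∞ to ∞.
With ∫_{−∞}^{∞} u^(2m) e^(−αu²) du = (2m−1)!!·√π / (2^m α^(m+1/2)), ∫|φ|² du = A²·(√(π)·σ^3/2).
So A² = (√(π)·σ^3/2)^(−1).
Plugging in σ = 4.18 yields A = 0.1243.

A^2 ≈ 0.0154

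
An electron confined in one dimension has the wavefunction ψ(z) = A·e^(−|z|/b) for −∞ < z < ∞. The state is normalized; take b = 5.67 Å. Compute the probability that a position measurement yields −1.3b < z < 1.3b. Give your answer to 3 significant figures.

P ≈ 0.926

P = ∫_{−1.3b}^{1.3b} |ψ(z)|² dz.
Since A² = 1/(b), this is the region integral divided by the full normalization integral.
Both integrals are even about z = 0, so only the z ≥ 0 halves are needed (the factors of 2 cancel). Substituting u = z/b, A² and the length scale cancel in the ratio: P = ∫_{0}^{1.3} e^(-2·u) du / ∫_{0}^{∞} e^(-2·u) du.
Using ∫ e^(-2·u) du = -e^(-2·u)/2, the numerator is 1/2 - e^(-13/5)/2 and the denominator is 1/2.
Evaluating gives P = 0.9257.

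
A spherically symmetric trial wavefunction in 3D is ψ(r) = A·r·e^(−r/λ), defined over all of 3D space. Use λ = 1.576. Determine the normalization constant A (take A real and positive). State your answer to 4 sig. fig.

Require ∫ |ψ|² 4πr² dr = 1 over the whole domain.
Recall ∫₀^∞ r^m e^(−r/β) dr = m!·β^(m+1), ∫|ψ|² 4πr² dr = A²·(3·π·λ^5).
Setting this equal to 1 gives A² = 1/(3·π·λ^5).
With λ = 1.576: A² = 0.010913 and A = 0.10447.

A ≈ 0.1045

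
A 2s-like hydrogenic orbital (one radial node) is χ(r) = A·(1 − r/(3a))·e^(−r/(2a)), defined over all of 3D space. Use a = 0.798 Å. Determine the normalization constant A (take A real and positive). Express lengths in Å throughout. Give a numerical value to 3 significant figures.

Require ∫ |χ|² 4πr² dr = 1 over the whole domain.
In 3D with spherical symmetry the volume element is 4πr² dr.
Using ∫₀^∞ rⁿ e^(−αr) dr = n!/αⁿ⁺¹, ∫|χ|² 4πr² dr = A²·(8·π·a^3/3).
With a = 0.798: A² = 0.2349 and A = 0.4847.

A ≈ 0.485 Å^(-3/2)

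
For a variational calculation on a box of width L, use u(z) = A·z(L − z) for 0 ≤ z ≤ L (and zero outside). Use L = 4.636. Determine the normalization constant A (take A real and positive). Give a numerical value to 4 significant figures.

A ≈ 0.1184

Require ∫ |u|² dz = 1 over the whole domain.
Expanding the polynomial and integrating term by term, ∫|u|² dz = A²·(L^5/30).
Substituting L = 4.636 gives A² = 0.014009, so A = 0.11836.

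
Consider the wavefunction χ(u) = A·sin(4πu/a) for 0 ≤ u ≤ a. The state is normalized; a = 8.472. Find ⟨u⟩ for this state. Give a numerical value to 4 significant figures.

⟨u⟩ = ∫ u |χ|² du over the full domain.
Using sin²θ = (1 − cos 2θ)/2, since the A² factors cancel between numerator and denominator, ⟨u⟩ = a/2.
Putting a = 8.472 gives 4.2360.

⟨u⟩ ≈ 4.236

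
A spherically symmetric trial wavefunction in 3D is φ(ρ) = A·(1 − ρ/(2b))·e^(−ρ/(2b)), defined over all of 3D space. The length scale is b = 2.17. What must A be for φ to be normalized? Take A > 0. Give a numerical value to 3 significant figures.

A ≈ 0.0624

We need A² ∫|f|² 4πρ² dρ = 1, taking the integral from 0 to ∞.
(Spherical symmetry: dV = 4πρ² dρ.)
∫|φ|² 4πρ² dρ = A²·(8·π·b^3).
Hence A² = 1/[8·π·b^3].
Plugging in b = 2.17 yields A = 0.06240.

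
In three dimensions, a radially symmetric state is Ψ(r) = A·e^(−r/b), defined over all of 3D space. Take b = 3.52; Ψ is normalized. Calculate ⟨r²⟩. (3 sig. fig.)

⟨r^2⟩ ≈ 37.2

⟨r²⟩ = ∫ r^2 |Ψ|² 4πr² dr over the full domain.
Since the A² factors cancel between numerator and denominator, ⟨r²⟩ = 3·b^2.
Putting b = 3.52 gives 37.17.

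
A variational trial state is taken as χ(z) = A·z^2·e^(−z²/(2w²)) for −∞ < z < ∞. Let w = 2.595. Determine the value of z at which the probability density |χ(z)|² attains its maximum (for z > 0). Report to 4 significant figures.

The maximum of |χ(z)|² occurs where its derivative vanishes.
Solving yields z = √(2)·w.
With w = 2.595, the value of z > 0 at which the probability density is greatest is 3.6699.

z ≈ 3.670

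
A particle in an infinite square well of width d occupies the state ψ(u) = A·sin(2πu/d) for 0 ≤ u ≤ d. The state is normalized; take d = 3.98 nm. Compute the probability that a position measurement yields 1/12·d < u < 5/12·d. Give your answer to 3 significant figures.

P = ∫_{1/12·d}^{5/12·d} |ψ(u)|² du.
Since A² = 1/(d/2), this is the region integral divided by the full normalization integral.
Let t = u/d; then A² and the length scale cancel, so P = ∫_{1/12}^{5/12} sin(2·π·t)^2 dt ÷ ∫_{0}^{1} sin(2·π·t)^2 dt.
With ∫ sin(2·π·t)^2 dt = t/2 - sin(4·π·t)/(8·π) + C, the region integral is √(3)/(8·π) + 1/6 and the full one is 1/2.
Evaluating gives P = (√(3)/4 + π/3)/π.

P ≈ 0.471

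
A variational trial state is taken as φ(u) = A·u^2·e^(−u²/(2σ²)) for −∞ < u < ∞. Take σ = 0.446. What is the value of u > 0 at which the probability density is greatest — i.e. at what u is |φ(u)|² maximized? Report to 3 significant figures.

Set d/du [|φ(u)|²] = 0 and solve for u > 0.
Solving yields u = √(2)·σ.
With σ = 0.446, the value of u > 0 at which the probability density is greatest is 0.6307.

u ≈ 0.631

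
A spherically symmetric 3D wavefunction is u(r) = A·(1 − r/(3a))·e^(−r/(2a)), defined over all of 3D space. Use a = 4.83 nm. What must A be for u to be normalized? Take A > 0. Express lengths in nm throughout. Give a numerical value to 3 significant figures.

A ≈ 0.0325 nm^(-3/2)

Require ∫ |u|² 4πr² dr = 1 over the whole domain.
∫|u|² 4πr² dr = A²·(8·π·a^3/3).
Plugging in a = 4.83 yields A = 0.03255.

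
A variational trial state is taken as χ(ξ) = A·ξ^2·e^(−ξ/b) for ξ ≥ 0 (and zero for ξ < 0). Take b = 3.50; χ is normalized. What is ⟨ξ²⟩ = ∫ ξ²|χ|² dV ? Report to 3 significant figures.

⟨ξ^2⟩ ≈ 91.9

The expectation value is the |χ|²-weighted average of ξ^2: ∫ ξ^2|χ|² dξ.
The ratio of the moment integral to the normalization integral gives ⟨ξ²⟩ = 15·b^2/2.
Putting b = 3.50 gives 91.88.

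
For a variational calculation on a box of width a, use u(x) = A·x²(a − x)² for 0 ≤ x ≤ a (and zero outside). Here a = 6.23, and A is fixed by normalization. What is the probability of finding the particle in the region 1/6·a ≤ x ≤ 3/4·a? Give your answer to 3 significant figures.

P ≈ 0.942

The probability is P = ∫ |u|² dx over [1/6·a, 3/4·a].
Since A² = 1/(a^9/630), this is the region integral divided by the full normalization integral.
Let t = x/a; then A² and the length scale cancel, so P = ∫_{1/6}^{3/4} t^4·(1 - t)^4 dt ÷ ∫_{0}^{1} t^4·(1 - t)^4 dt.
An antiderivative of t^4·(1 - t)^4 is t^5·(70·t^4 - 315·t^3 + 540·t^2 - 420·t + 126)/630; evaluating from 1/6 to 3/4 gives ≈ 0.0014954, while the full integral is 1/630.
Taking the ratio, P = 0.9421.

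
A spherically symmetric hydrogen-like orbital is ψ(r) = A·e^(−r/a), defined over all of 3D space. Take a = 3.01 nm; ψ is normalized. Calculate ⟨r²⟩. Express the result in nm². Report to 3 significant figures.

The expectation value is the |ψ|²-weighted average of r^2: ∫ r^2|ψ|² 4πr² dr.
Using ∫₀^∞ rⁿ e^(−αr) dr = n!/αⁿ⁺¹, evaluating both integrals, ⟨r²⟩ = 3·a^2.
With a = 3.01, ⟨r^2⟩ = 27.18.

⟨r^2⟩ ≈ 27.2 nm^2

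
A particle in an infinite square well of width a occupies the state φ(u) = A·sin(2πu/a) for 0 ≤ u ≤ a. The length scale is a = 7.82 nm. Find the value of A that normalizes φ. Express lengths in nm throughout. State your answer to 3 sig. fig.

A ≈ 0.506 nm^(-1/2)

Require ∫ |φ|² du = 1 over the whole domain.
Carrying out the integral gives A² · a/2.
So A² = (a/2)^(−1).
With a = 7.82: A² = 0.2558 and A = 0.5057.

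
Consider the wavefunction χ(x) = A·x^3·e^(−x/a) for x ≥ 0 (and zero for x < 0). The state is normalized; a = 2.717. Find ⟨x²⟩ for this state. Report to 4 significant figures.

⟨x^2⟩ ≈ 103.3

By definition ⟨x²⟩ = ∫ x^2 |χ(x)|² dx.
The ratio of the moment integral to the normalization integral gives ⟨x²⟩ = 14·a^2.
Putting a = 2.717 gives 103.35.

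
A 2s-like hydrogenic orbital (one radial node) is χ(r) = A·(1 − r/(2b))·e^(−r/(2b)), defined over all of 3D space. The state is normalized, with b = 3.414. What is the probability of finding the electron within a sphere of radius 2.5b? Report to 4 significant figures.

Integrate the radial probability density 4πr²|χ|² over r ≤ 2.5b.
A² is fixed by ∫₀^∞ 4πr²|χ|² dr = 1, i.e. A² = (8·π·b^3)^(−1).
Let u = r/b; then A², 4π and the length scale all cancel, so P = ∫_{0}^{2.5} u^2·(1 - u/2)^2·e^(-u) du ÷ ∫_{0}^{∞} u^2·(1 - u/2)^2·e^(-u) du.
With ∫ u^2·(1 - u/2)^2·e^(-u) du = -(u^4/4 + u^2 + 2·u + 2)·e^(-u) + C, the region integral is 2 - 1473·e^(-5/2)/64 and the full one is 2.
Taking the ratio yields P = 0.055381.

P ≈ 0.05538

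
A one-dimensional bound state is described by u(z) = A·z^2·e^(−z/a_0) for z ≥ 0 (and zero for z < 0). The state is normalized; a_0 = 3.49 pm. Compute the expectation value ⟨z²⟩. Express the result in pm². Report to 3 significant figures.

⟨z^2⟩ ≈ 91.4 pm^2

⟨z²⟩ = ∫ z^2 |u|² dz over the full domain.
Recall ∫₀^∞ z^m e^(−z/β) dz = m!·β^(m+1), evaluating both integrals, ⟨z²⟩ = 15·a_0^2/2.
Putting a_0 = 3.49 gives 91.35.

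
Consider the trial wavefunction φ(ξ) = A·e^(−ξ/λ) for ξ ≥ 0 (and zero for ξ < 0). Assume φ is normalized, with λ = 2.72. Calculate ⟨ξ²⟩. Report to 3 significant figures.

By definition ⟨ξ²⟩ = ∫ ξ^2 |φ(ξ)|² dξ.
Since the A² factors cancel between numerator and denominator, ⟨ξ²⟩ = λ^2/2.
Putting λ = 2.72 gives 3.699.

⟨ξ^2⟩ ≈ 3.70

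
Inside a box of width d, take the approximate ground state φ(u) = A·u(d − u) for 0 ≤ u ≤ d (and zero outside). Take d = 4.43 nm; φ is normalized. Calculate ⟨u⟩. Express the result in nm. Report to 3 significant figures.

The expectation value is the |φ|²-weighted average of u: ∫ u|φ|² du.
Expanding the polynomial and integrating term by term, the ratio of the moment integral to the normalization integral gives ⟨u⟩ = d/2.
With d = 4.43, ⟨u⟩ = 2.215.

⟨u⟩ ≈ 2.22 nm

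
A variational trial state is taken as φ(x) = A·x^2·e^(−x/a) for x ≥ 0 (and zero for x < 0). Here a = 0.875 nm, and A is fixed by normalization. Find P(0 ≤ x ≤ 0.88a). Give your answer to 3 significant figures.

|φ|² is the probability density, so P = ∫_{0}^{0.88a} |φ|² dx.
The normalization integral ∫|φ|²dx over the whole domain equals 3·a^5/4·A², and A² cancels in the ratio.
Let u = x/a; then A² and the length scale cancel, so P = ∫_{0}^{0.88} u^4·e^(-2·u) du ÷ ∫_{0}^{∞} u^4·e^(-2·u) du.
An antiderivative of u^4·e^(-2·u) is -(u^4/2 + u^3 + 3·u^2/2 + 3·u/2 + 3/4)·e^(-2·u); evaluating from 0 to 0.88 gives ≈ 0.025189, while the full integral is 3/4.
Evaluating gives P = 0.03359.

P ≈ 0.0336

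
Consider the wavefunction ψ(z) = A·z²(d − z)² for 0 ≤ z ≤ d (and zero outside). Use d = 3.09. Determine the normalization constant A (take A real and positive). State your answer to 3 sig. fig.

A ≈ 0.157

Require ∫ |ψ|² dz = 1 over the whole domain.
With ψ = A·z²(d − z)², the integral evaluates to A²·[d^9/630].
So A² = (d^9/630)^(−1).
With d = 3.09: A² = 0.02453 and A = 0.1566.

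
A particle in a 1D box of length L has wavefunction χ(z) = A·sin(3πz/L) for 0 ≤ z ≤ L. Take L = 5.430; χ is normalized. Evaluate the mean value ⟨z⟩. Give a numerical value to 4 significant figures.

⟨z⟩ ≈ 2.715

By definition ⟨z⟩ = ∫ z |χ(z)|² dz.
With ∫₀^L sin²(nπz/L) dz = L/2, evaluating both integrals, ⟨z⟩ = L/2.
With L = 5.430, ⟨z⟩ = 2.7150.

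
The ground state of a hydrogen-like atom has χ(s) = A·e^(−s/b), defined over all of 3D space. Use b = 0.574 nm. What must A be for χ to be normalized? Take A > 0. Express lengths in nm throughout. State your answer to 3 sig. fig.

We need A² ∫|f|² 4πs² ds = 1, taking the integral from 0 to ∞.
The angular integral contributes 4π, leaving ∫₀^∞ s²|χ|² ds.
The integral (without the A² prefactor) comes out to π·b^3.
With b = 0.574: A² = 1.683 and A = 1.297.

A ≈ 1.30 nm^(-3/2)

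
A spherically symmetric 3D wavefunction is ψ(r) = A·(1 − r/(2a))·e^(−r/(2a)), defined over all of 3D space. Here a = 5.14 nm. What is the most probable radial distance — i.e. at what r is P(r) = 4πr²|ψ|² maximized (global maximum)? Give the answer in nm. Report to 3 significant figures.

r ≈ 26.9 nm

The maximum of P(r) = 4πr²|ψ|² occurs where its derivative vanishes.
This gives r = a·(√(5) + 3).
With a = 5.14, the most probable radial distance is 26.91 nm.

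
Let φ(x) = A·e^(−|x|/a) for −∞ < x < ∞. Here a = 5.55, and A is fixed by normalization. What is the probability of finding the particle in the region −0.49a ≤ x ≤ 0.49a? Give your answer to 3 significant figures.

The probability is P = ∫ |φ|² dx over [−0.49a, 0.49a].
The normalization integral ∫|φ|²dx over the whole domain equals a·A², and A² cancels in the ratio.
By symmetry take twice the x ≥ 0 contribution in numerator and denominator; the 2's cancel. Let u = x/a; then A² and the length scale cancel, so P = ∫_{0}^{0.49} e^(-2·u) du ÷ ∫_{0}^{∞} e^(-2·u) du.
Using ∫ e^(-2·u) du = -e^(-2·u)/2, the numerator is 1/2 - e^(-49/50)/2 and the denominator is 1/2.
The result is P = 0.6247.

P ≈ 0.625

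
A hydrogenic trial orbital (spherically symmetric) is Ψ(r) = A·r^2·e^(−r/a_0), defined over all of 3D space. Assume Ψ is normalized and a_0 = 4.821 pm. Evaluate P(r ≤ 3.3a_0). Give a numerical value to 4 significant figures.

Integrate the radial probability density 4πr²|Ψ|² over r ≤ 3.3a_0.
A² is fixed by ∫₀^∞ 4πr²|Ψ|² dr = 1, i.e. A² = (45·π·a_0^7/2)^(−1).
In terms of u = r/a_0 (A², 4π and the length scale all cancel between numerator and denominator), P = [∫_{0}^{3.3} u^6·e^(-2·u) du] / [∫_{0}^{∞} u^6·e^(-2·u) du].
Using ∫ u^6·e^(-2·u) du = -(4·u^6 + 12·u^5 + 30·u^4 + 60·u^3 + 90·u^2 + 90·u + 45)·e^(-2·u)/8, the numerator is ≈ 2.75153 and the denominator is 45/8.
Taking the ratio yields P = 0.48916.

P ≈ 0.4892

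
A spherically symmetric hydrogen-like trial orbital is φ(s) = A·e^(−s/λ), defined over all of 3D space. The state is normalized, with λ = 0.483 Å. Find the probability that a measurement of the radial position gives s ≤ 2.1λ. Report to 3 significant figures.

P ≈ 0.790

With dV = 4πs²ds, the probability is ∫|φ|² dV over s ≤ 2.1λ.
Normalization gives A² = 1/(π·λ^3).
Let u = s/λ; then A², 4π and the length scale all cancel, so P = ∫_{0}^{2.1} u^2·e^(-2·u) du ÷ ∫_{0}^{∞} u^2·e^(-2·u) du.
An antiderivative of u^2·e^(-2·u) is -(2·u^2 + 2·u + 1)·e^(-2·u)/4; evaluating from 0 to 2.1 gives 1/4 - 701·e^(-21/5)/200, while the full integral is 1/4.
Taking the ratio yields P = 0.7898.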